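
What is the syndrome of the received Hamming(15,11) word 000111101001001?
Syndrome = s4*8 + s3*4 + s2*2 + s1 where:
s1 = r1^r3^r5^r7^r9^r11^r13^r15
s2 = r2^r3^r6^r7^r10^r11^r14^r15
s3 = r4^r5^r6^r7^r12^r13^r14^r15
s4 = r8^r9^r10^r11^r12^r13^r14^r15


s1=0, s2=1, s3=0, s4=1

Syndrome = 10 (error at position 10)


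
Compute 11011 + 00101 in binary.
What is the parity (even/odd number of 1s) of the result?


11011 = 27
00101 = 5
Sum = 32 = 100000
1s count = 1

odd parity (1 ones in 100000)


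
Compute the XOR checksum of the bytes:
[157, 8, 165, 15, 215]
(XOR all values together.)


XOR chain: 157 ^ 8 ^ 165 ^ 15 ^ 215 = 232

232


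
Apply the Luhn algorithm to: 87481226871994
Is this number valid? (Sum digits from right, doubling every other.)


Luhn sum = 82
82 mod 10 = 2

Invalid (Luhn sum mod 10 = 2)


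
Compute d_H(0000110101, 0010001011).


XOR: 0010111110
Count of 1s: 6

6


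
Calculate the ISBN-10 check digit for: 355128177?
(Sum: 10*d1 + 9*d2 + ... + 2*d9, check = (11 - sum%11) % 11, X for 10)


Weighted sum: 213
213 mod 11 = 4

Check digit: 7


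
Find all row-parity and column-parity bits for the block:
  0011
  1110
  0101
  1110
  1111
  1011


Row parities: 010101
Column parities: 0010

Row P: 010101, Col P: 0010, Corner: 1


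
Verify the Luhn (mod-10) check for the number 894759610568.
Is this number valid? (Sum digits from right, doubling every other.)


Luhn sum = 61
61 mod 10 = 1

Invalid (Luhn sum mod 10 = 1)


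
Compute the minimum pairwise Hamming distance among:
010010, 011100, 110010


Comparing all pairs, minimum distance: 1
Can detect 0 errors, correct 0 errors

1


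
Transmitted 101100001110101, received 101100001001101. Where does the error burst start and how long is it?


XOR: 000000000111000

Burst at position 9, length 3


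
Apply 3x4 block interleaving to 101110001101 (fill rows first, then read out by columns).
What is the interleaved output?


Matrix:
  1011
  1000
  1101
Read columns: 111001100101

111001100101


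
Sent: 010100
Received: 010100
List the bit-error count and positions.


XOR: 000000

0 errors (received matches sent)


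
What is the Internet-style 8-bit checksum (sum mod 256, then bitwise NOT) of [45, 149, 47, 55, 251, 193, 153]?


Sum = 893 mod 256 = 125
Complement = 130

130


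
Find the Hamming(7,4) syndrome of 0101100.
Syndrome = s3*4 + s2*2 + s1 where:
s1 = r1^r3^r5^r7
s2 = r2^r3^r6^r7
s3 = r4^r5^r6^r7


s1=1, s2=1, s3=0

Syndrome = 3 (error at position 3)


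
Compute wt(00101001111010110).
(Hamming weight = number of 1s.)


Counting 1s in 00101001111010110

9


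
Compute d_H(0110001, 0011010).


XOR: 0101011
Count of 1s: 4

4


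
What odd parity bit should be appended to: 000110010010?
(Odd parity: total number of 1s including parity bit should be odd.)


Number of 1s in data: 4
Parity bit: 1

1


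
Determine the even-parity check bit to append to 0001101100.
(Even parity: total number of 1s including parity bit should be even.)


Number of 1s in data: 4
Parity bit: 0

0


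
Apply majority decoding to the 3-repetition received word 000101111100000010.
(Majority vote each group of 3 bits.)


Groups: 000, 101, 111, 100, 000, 010
Majority votes: 011000

011000


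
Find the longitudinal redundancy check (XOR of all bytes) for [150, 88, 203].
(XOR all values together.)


XOR chain: 150 ^ 88 ^ 203 = 5

5


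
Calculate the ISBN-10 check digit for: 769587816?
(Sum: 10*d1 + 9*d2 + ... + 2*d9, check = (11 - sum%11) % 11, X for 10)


Weighted sum: 361
361 mod 11 = 9

Check digit: 2


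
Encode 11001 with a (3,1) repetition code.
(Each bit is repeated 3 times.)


Each bit -> 3 copies

111111000000111


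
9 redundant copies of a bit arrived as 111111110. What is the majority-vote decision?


Ones: 8 out of 9
Threshold: 5

1 (8/9 voted 1)


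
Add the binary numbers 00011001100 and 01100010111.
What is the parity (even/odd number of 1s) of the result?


00011001100 = 204
01100010111 = 791
Sum = 995 = 1111100011
1s count = 7

odd parity (7 ones in 1111100011)


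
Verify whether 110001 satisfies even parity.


Number of 1s: 3

No, parity error (3 ones)


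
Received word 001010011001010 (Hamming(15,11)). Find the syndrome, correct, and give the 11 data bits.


Syndrome = 5: error at position 5

Data: 10001001010 (corrected bit 5)


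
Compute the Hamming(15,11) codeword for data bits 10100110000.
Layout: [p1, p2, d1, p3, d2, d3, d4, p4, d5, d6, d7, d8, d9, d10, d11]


Parity bits: p1=0, p2=0, p3=1, p4=0

001101000110000


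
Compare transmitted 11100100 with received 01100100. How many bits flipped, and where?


XOR: 10000000

1 error(s) at position(s): 0


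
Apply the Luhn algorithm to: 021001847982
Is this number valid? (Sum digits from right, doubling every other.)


Luhn sum = 39
39 mod 10 = 9

Invalid (Luhn sum mod 10 = 9)


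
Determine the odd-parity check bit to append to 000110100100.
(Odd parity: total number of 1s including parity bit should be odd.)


Number of 1s in data: 4
Parity bit: 1

1


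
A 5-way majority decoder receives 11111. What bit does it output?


Ones: 5 out of 5
Threshold: 3

1 (5/5 voted 1)


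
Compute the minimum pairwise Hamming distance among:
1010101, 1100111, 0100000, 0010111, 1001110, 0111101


Comparing all pairs, minimum distance: 2
Can detect 1 errors, correct 0 errors

2


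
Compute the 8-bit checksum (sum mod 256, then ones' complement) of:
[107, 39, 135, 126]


Sum = 407 mod 256 = 151
Complement = 104

104


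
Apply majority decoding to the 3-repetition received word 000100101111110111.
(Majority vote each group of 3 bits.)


Groups: 000, 100, 101, 111, 110, 111
Majority votes: 001111

001111


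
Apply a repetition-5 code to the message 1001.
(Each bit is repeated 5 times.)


Each bit -> 5 copies

11111000000000011111


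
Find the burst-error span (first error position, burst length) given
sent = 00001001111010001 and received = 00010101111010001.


XOR: 00011100000000000

Burst at position 3, length 3


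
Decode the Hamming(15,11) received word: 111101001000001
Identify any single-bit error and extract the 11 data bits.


Syndrome = 4: error at position 4

Data: 10101000001 (corrected bit 4)


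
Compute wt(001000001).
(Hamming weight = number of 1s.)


Counting 1s in 001000001

2


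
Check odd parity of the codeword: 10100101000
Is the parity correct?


Number of 1s: 4

No, parity error (4 ones)


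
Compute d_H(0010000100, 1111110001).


XOR: 1101110101
Count of 1s: 7

7


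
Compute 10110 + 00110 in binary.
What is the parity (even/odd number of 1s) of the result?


10110 = 22
00110 = 6
Sum = 28 = 11100
1s count = 3

odd parity (3 ones in 11100)


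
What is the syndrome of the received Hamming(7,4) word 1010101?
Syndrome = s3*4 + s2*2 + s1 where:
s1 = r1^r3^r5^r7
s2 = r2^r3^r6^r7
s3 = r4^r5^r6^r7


s1=0, s2=0, s3=0

Syndrome = 0 (no error)


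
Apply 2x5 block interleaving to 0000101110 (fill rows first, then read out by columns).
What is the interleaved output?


Matrix:
  00001
  01110
Read columns: 0001010110

0001010110


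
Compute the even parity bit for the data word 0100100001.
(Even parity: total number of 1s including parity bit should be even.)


Number of 1s in data: 3
Parity bit: 1

1


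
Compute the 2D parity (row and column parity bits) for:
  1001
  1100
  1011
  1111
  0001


Row parities: 00101
Column parities: 0000

Row P: 00101, Col P: 0000, Corner: 0


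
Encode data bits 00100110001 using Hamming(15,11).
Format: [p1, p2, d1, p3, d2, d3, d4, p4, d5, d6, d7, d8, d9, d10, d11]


Parity bits: p1=0, p2=0, p3=0, p4=1

000001010110001


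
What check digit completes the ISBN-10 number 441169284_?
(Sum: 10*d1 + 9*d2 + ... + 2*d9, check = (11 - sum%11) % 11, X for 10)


Weighted sum: 212
212 mod 11 = 3

Check digit: 8


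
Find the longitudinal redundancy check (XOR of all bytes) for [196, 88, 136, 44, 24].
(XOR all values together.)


XOR chain: 196 ^ 88 ^ 136 ^ 44 ^ 24 = 32

32


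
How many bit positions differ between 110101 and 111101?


XOR: 001000
Count of 1s: 1

1


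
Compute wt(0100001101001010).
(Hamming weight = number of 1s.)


Counting 1s in 0100001101001010

6


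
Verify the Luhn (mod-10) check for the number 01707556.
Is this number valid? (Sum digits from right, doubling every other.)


Luhn sum = 23
23 mod 10 = 3

Invalid (Luhn sum mod 10 = 3)


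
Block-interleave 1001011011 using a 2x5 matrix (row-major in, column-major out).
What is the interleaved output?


Matrix:
  10010
  11011
Read columns: 1101001101

1101001101


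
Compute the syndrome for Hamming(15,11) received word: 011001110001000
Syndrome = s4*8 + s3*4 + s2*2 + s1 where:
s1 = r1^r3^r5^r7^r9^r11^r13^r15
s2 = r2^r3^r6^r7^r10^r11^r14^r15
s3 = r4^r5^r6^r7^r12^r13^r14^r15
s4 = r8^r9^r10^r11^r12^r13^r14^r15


s1=0, s2=0, s3=1, s4=0

Syndrome = 4 (error at position 4)


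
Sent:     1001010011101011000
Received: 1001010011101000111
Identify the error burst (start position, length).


XOR: 0000000000000011111

Burst at position 14, length 5


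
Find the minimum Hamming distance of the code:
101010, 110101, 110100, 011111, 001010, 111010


Comparing all pairs, minimum distance: 1
Can detect 0 errors, correct 0 errors

1


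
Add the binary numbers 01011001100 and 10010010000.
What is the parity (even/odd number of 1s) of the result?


01011001100 = 716
10010010000 = 1168
Sum = 1884 = 11101011100
1s count = 7

odd parity (7 ones in 11101011100)


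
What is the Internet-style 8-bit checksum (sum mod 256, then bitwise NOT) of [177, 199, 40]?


Sum = 416 mod 256 = 160
Complement = 95

95


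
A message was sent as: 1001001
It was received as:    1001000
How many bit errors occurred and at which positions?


XOR: 0000001

1 error(s) at position(s): 6


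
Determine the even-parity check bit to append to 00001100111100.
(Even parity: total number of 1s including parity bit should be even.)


Number of 1s in data: 6
Parity bit: 0

0


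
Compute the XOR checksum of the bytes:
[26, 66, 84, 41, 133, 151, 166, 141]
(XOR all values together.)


XOR chain: 26 ^ 66 ^ 84 ^ 41 ^ 133 ^ 151 ^ 166 ^ 141 = 28

28


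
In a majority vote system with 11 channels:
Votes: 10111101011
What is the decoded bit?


Ones: 8 out of 11
Threshold: 6

1 (8/11 voted 1)


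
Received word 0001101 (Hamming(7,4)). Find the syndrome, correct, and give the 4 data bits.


Syndrome = 6: error at position 6

Data: 0111 (corrected bit 6)


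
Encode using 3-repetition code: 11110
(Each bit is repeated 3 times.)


Each bit -> 3 copies

111111111111000


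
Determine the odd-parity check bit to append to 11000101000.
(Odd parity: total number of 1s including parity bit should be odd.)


Number of 1s in data: 4
Parity bit: 1

1


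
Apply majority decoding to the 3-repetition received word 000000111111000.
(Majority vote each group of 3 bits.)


Groups: 000, 000, 111, 111, 000
Majority votes: 00110

00110


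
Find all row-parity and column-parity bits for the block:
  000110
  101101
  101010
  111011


Row parities: 0011
Column parities: 111010

Row P: 0011, Col P: 111010, Corner: 0


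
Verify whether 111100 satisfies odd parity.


Number of 1s: 4

No, parity error (4 ones)


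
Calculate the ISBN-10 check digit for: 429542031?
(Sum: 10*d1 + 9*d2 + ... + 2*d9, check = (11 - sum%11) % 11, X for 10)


Weighted sum: 210
210 mod 11 = 1

Check digit: X


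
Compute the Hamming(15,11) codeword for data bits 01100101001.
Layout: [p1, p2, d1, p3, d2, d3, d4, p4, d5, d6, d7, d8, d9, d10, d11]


Parity bits: p1=0, p2=1, p3=0, p4=1

010011010101001


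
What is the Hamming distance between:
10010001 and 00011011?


XOR: 10001010
Count of 1s: 3

3


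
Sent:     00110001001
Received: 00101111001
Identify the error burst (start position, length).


XOR: 00011110000

Burst at position 3, length 4


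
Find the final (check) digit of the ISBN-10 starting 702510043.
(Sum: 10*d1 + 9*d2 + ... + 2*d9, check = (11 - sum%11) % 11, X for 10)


Weighted sum: 145
145 mod 11 = 2

Check digit: 9


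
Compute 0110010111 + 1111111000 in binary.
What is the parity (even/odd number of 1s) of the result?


0110010111 = 407
1111111000 = 1016
Sum = 1423 = 10110001111
1s count = 7

odd parity (7 ones in 10110001111)


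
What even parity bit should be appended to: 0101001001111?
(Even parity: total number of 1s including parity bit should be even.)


Number of 1s in data: 7
Parity bit: 1

1


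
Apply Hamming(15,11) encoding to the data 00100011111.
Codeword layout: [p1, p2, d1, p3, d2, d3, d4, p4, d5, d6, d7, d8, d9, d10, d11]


Parity bits: p1=1, p2=0, p3=1, p4=1

100101010011111


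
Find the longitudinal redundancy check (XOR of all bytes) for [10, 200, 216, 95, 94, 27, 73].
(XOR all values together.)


XOR chain: 10 ^ 200 ^ 216 ^ 95 ^ 94 ^ 27 ^ 73 = 73

73


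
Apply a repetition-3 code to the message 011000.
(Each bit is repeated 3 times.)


Each bit -> 3 copies

000111111000000000


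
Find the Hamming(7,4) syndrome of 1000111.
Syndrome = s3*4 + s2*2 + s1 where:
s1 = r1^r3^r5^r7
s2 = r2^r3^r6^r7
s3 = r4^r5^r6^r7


s1=1, s2=0, s3=1

Syndrome = 5 (error at position 5)


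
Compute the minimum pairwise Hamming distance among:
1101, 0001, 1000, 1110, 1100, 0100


Comparing all pairs, minimum distance: 1
Can detect 0 errors, correct 0 errors

1


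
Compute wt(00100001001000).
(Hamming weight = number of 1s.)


Counting 1s in 00100001001000

3


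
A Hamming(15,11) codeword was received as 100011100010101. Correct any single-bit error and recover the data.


Syndrome = 12: error at position 12

Data: 01110011101 (corrected bit 12)


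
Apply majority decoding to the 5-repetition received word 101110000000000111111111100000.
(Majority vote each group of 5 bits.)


Groups: 10111, 00000, 00000, 11111, 11111, 00000
Majority votes: 100110

100110


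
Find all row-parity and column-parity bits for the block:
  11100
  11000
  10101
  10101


Row parities: 1011
Column parities: 00100

Row P: 1011, Col P: 00100, Corner: 1


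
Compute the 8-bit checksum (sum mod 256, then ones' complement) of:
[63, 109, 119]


Sum = 291 mod 256 = 35
Complement = 220

220


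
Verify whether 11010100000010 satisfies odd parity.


Number of 1s: 5

Yes, parity is correct (5 ones)


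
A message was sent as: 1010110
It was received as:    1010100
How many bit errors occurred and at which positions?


XOR: 0000010

1 error(s) at position(s): 5


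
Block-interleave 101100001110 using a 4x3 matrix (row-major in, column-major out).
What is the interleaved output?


Matrix:
  101
  100
  001
  110
Read columns: 110100011010

110100011010


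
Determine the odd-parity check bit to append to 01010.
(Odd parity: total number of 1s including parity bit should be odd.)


Number of 1s in data: 2
Parity bit: 1

1


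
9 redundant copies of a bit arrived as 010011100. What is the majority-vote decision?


Ones: 4 out of 9
Threshold: 5

0 (4/9 voted 1)


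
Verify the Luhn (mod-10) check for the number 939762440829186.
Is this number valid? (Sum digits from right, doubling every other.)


Luhn sum = 83
83 mod 10 = 3

Invalid (Luhn sum mod 10 = 3)


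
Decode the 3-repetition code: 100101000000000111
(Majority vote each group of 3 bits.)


Groups: 100, 101, 000, 000, 000, 111
Majority votes: 010001

010001


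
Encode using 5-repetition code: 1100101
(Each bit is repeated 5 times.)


Each bit -> 5 copies

11111111110000000000111110000011111


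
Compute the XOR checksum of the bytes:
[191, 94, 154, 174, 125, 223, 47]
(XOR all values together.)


XOR chain: 191 ^ 94 ^ 154 ^ 174 ^ 125 ^ 223 ^ 47 = 88

88


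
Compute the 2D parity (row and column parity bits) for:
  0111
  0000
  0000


Row parities: 100
Column parities: 0111

Row P: 100, Col P: 0111, Corner: 1


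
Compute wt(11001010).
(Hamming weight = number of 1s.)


Counting 1s in 11001010

4


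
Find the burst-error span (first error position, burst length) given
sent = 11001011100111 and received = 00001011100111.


XOR: 11000000000000

Burst at position 0, length 2


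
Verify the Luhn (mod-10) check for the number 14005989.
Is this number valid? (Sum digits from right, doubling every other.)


Luhn sum = 32
32 mod 10 = 2

Invalid (Luhn sum mod 10 = 2)


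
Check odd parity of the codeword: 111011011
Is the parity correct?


Number of 1s: 7

Yes, parity is correct (7 ones)


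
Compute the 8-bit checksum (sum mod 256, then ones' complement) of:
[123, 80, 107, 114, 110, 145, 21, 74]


Sum = 774 mod 256 = 6
Complement = 249

249


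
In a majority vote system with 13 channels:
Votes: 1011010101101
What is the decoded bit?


Ones: 8 out of 13
Threshold: 7

1 (8/13 voted 1)


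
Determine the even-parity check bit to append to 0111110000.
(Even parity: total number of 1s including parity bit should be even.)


Number of 1s in data: 5
Parity bit: 1

1


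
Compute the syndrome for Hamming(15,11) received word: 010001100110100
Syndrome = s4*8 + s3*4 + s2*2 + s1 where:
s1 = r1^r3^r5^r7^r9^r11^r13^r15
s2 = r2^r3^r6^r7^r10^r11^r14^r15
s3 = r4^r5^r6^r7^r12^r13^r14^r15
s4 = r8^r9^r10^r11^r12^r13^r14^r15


s1=1, s2=1, s3=1, s4=1

Syndrome = 15 (error at position 15)


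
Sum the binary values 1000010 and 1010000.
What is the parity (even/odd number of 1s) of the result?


1000010 = 66
1010000 = 80
Sum = 146 = 10010010
1s count = 3

odd parity (3 ones in 10010010)


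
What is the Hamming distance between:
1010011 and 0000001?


XOR: 1010010
Count of 1s: 3

3


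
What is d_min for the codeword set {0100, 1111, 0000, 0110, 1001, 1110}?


Comparing all pairs, minimum distance: 1
Can detect 0 errors, correct 0 errors

1


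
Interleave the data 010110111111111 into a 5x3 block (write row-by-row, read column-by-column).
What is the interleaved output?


Matrix:
  010
  110
  111
  111
  111
Read columns: 011111111100111

011111111100111


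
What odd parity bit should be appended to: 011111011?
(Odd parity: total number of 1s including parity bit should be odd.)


Number of 1s in data: 7
Parity bit: 0

0


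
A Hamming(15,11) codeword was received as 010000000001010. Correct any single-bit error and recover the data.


Syndrome = 0: no error detected

Data: 00000001010 (no errors)


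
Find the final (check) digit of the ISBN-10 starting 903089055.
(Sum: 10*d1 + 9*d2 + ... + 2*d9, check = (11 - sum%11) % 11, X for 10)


Weighted sum: 232
232 mod 11 = 1

Check digit: X


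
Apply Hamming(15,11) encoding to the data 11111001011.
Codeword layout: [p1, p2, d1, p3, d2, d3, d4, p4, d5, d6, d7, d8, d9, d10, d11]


Parity bits: p1=1, p2=1, p3=0, p4=0

111011101001011


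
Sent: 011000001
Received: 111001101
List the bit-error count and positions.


XOR: 100001100

3 error(s) at position(s): 0, 5, 6


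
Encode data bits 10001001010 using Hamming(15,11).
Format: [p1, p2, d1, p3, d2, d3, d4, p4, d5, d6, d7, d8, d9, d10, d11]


Parity bits: p1=0, p2=0, p3=0, p4=1

001000011001010


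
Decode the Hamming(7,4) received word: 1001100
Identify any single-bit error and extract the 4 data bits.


Syndrome = 0: no error detected

Data: 0100 (no errors)


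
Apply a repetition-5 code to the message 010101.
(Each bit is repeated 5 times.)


Each bit -> 5 copies

000001111100000111110000011111


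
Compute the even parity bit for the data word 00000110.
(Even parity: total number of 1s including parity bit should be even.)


Number of 1s in data: 2
Parity bit: 0

0


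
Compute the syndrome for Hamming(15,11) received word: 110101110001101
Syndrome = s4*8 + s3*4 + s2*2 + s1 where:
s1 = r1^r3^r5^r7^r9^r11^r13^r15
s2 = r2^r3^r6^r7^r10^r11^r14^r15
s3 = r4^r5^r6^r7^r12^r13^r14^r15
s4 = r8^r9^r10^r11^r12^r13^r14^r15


s1=0, s2=0, s3=0, s4=0

Syndrome = 0 (no error)


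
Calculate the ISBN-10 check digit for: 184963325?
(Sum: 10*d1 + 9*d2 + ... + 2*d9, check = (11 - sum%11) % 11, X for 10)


Weighted sum: 256
256 mod 11 = 3

Check digit: 8


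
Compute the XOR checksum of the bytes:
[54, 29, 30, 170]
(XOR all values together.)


XOR chain: 54 ^ 29 ^ 30 ^ 170 = 159

159


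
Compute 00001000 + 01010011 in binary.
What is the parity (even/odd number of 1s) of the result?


00001000 = 8
01010011 = 83
Sum = 91 = 1011011
1s count = 5

odd parity (5 ones in 1011011)


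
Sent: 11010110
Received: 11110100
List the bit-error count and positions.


XOR: 00100010

2 error(s) at position(s): 2, 6


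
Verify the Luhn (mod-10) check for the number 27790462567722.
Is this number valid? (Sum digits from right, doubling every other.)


Luhn sum = 59
59 mod 10 = 9

Invalid (Luhn sum mod 10 = 9)


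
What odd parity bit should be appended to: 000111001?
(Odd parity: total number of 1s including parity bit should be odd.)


Number of 1s in data: 4
Parity bit: 1

1


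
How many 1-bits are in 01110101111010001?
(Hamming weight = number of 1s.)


Counting 1s in 01110101111010001

10


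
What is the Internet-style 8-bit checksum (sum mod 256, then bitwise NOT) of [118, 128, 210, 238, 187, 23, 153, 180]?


Sum = 1237 mod 256 = 213
Complement = 42

42


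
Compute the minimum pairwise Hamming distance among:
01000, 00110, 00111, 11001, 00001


Comparing all pairs, minimum distance: 1
Can detect 0 errors, correct 0 errors

1


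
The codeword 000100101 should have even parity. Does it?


Number of 1s: 3

No, parity error (3 ones)


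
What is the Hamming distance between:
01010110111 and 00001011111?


XOR: 01011101000
Count of 1s: 5

5


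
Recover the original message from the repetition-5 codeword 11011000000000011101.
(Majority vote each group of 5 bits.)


Groups: 11011, 00000, 00000, 11101
Majority votes: 1001

1001


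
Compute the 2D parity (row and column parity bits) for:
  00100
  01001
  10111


Row parities: 100
Column parities: 11010

Row P: 100, Col P: 11010, Corner: 1


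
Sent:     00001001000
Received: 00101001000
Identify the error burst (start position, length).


XOR: 00100000000

Burst at position 2, length 1


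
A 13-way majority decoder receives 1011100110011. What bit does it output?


Ones: 8 out of 13
Threshold: 7

1 (8/13 voted 1)


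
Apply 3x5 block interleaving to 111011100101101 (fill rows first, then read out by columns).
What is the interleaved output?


Matrix:
  11101
  11001
  01101
Read columns: 110111101000111

110111101000111


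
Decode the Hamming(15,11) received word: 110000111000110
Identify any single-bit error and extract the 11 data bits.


Syndrome = 6: error at position 6

Data: 00111000110 (corrected bit 6)


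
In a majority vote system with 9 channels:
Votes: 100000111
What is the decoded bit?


Ones: 4 out of 9
Threshold: 5

0 (4/9 voted 1)


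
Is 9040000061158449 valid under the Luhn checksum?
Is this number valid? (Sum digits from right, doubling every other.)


Luhn sum = 56
56 mod 10 = 6

Invalid (Luhn sum mod 10 = 6)


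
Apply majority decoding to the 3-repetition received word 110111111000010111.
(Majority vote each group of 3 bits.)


Groups: 110, 111, 111, 000, 010, 111
Majority votes: 111001

111001


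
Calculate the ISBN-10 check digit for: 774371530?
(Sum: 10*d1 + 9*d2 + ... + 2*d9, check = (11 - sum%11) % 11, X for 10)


Weighted sum: 262
262 mod 11 = 9

Check digit: 2


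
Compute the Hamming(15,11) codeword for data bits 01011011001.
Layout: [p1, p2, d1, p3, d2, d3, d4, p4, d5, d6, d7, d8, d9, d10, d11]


Parity bits: p1=1, p2=1, p3=0, p4=0

110010101011001


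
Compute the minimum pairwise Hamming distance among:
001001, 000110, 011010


Comparing all pairs, minimum distance: 3
Can detect 2 errors, correct 1 errors

3


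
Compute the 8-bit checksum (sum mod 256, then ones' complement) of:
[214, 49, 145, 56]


Sum = 464 mod 256 = 208
Complement = 47

47


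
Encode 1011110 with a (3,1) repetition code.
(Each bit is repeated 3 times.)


Each bit -> 3 copies

111000111111111111000


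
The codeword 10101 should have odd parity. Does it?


Number of 1s: 3

Yes, parity is correct (3 ones)


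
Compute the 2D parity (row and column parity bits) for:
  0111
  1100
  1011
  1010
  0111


Row parities: 10101
Column parities: 1101

Row P: 10101, Col P: 1101, Corner: 1


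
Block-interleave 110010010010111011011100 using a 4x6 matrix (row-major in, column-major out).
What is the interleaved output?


Matrix:
  110010
  010010
  111011
  011100
Read columns: 101011110011000111100010

101011110011000111100010


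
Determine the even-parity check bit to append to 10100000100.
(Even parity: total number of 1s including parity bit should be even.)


Number of 1s in data: 3
Parity bit: 1

1


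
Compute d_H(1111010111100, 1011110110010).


XOR: 0100100001110
Count of 1s: 5

5


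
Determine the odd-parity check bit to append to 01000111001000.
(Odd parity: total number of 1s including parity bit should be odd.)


Number of 1s in data: 5
Parity bit: 0

0


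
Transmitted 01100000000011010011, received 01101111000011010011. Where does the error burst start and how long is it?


XOR: 00001111000000000000

Burst at position 4, length 4


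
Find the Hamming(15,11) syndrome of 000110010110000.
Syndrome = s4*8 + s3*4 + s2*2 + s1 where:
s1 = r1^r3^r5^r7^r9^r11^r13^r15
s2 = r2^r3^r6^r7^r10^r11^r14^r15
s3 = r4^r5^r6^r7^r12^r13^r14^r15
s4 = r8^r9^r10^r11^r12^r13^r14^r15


s1=0, s2=0, s3=0, s4=1

Syndrome = 8 (error at position 8)


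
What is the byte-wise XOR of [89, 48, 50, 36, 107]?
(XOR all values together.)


XOR chain: 89 ^ 48 ^ 50 ^ 36 ^ 107 = 20

20


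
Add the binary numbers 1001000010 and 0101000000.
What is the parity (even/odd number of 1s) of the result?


1001000010 = 578
0101000000 = 320
Sum = 898 = 1110000010
1s count = 4

even parity (4 ones in 1110000010)


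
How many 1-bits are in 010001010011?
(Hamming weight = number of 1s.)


Counting 1s in 010001010011

5


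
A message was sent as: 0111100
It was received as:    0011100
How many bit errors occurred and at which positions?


XOR: 0100000

1 error(s) at position(s): 1


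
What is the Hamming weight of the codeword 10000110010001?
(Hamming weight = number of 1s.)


Counting 1s in 10000110010001

5


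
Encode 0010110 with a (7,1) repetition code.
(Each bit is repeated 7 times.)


Each bit -> 7 copies

0000000000000011111110000000111111111111110000000


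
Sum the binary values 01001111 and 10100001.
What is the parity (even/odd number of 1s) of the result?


01001111 = 79
10100001 = 161
Sum = 240 = 11110000
1s count = 4

even parity (4 ones in 11110000)


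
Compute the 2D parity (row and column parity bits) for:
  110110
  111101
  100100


Row parities: 010
Column parities: 101111

Row P: 010, Col P: 101111, Corner: 1


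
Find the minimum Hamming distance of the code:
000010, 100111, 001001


Comparing all pairs, minimum distance: 3
Can detect 2 errors, correct 1 errors

3


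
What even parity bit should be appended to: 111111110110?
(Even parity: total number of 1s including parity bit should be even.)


Number of 1s in data: 10
Parity bit: 0

0


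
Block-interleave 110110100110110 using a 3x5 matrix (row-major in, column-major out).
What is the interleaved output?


Matrix:
  11011
  01001
  10110
Read columns: 101110001101110

101110001101110


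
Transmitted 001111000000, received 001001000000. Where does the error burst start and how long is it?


XOR: 000110000000

Burst at position 3, length 2


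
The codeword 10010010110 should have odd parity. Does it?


Number of 1s: 5

Yes, parity is correct (5 ones)


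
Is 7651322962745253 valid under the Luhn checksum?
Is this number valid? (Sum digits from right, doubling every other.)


Luhn sum = 55
55 mod 10 = 5

Invalid (Luhn sum mod 10 = 5)


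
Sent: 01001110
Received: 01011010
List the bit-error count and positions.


XOR: 00010100

2 error(s) at position(s): 3, 5


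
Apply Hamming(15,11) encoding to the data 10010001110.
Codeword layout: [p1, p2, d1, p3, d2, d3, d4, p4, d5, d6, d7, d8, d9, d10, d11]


Parity bits: p1=1, p2=1, p3=0, p4=1

111000110001110


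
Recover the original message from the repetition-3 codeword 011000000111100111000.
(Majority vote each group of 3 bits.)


Groups: 011, 000, 000, 111, 100, 111, 000
Majority votes: 1001010

1001010


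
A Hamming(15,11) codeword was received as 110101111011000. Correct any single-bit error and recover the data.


Syndrome = 0: no error detected

Data: 00111011000 (no errors)


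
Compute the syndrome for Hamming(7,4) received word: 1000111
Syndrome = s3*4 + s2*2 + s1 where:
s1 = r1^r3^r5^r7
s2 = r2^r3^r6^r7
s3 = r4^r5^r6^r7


s1=1, s2=0, s3=1

Syndrome = 5 (error at position 5)


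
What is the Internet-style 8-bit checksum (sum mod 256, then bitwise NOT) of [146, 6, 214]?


Sum = 366 mod 256 = 110
Complement = 145

145


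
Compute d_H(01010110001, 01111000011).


XOR: 00101110010
Count of 1s: 5

5


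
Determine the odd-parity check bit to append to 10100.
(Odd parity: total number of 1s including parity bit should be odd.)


Number of 1s in data: 2
Parity bit: 1

1


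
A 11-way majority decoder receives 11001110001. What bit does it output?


Ones: 6 out of 11
Threshold: 6

1 (6/11 voted 1)


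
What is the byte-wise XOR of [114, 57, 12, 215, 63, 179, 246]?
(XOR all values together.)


XOR chain: 114 ^ 57 ^ 12 ^ 215 ^ 63 ^ 179 ^ 246 = 234

234


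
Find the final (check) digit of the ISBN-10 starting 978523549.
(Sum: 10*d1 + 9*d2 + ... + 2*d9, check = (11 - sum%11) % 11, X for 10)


Weighted sum: 329
329 mod 11 = 10

Check digit: 1


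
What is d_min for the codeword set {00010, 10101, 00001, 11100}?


Comparing all pairs, minimum distance: 2
Can detect 1 errors, correct 0 errors

2


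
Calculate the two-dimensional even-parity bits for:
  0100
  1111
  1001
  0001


Row parities: 1001
Column parities: 0011

Row P: 1001, Col P: 0011, Corner: 0


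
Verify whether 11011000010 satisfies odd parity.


Number of 1s: 5

Yes, parity is correct (5 ones)


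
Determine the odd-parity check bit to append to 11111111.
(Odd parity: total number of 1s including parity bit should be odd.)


Number of 1s in data: 8
Parity bit: 1

1


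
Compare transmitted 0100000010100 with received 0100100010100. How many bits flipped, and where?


XOR: 0000100000000

1 error(s) at position(s): 4


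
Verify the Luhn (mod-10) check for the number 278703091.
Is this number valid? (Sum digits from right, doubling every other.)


Luhn sum = 36
36 mod 10 = 6

Invalid (Luhn sum mod 10 = 6)


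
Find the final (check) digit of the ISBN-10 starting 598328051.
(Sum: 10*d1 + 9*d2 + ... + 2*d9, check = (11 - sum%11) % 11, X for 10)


Weighted sum: 285
285 mod 11 = 10

Check digit: 1


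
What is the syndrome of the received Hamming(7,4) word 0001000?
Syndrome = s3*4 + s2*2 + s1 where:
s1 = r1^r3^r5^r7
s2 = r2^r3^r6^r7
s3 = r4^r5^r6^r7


s1=0, s2=0, s3=1

Syndrome = 4 (error at position 4)


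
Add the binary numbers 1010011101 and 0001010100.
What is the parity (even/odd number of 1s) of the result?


1010011101 = 669
0001010100 = 84
Sum = 753 = 1011110001
1s count = 6

even parity (6 ones in 1011110001)


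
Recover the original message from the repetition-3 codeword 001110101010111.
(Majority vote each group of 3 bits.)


Groups: 001, 110, 101, 010, 111
Majority votes: 01101

01101


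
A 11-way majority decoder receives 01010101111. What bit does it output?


Ones: 7 out of 11
Threshold: 6

1 (7/11 voted 1)


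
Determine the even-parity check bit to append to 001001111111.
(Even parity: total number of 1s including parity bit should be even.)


Number of 1s in data: 8
Parity bit: 0

0


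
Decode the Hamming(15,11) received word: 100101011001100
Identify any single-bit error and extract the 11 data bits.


Syndrome = 3: error at position 3

Data: 10101001100 (corrected bit 3)


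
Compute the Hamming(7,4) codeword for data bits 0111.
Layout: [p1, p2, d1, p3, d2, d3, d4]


Parity bits: p1=0, p2=0, p3=1

0001111


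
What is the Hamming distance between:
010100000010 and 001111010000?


XOR: 011011010010
Count of 1s: 6

6


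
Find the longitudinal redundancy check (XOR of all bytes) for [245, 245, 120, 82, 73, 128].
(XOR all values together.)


XOR chain: 245 ^ 245 ^ 120 ^ 82 ^ 73 ^ 128 = 227

227


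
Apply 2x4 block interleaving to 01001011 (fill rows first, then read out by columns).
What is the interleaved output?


Matrix:
  0100
  1011
Read columns: 01100101

01100101


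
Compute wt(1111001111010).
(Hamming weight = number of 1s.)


Counting 1s in 1111001111010

9


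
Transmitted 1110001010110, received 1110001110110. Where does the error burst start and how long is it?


XOR: 0000000100000

Burst at position 7, length 1


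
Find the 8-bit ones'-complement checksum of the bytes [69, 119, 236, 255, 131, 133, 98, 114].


Sum = 1155 mod 256 = 131
Complement = 124

124


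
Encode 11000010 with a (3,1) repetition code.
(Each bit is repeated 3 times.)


Each bit -> 3 copies

111111000000000000111000


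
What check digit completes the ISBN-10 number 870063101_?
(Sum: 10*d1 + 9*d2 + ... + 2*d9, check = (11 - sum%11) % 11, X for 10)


Weighted sum: 200
200 mod 11 = 2

Check digit: 9


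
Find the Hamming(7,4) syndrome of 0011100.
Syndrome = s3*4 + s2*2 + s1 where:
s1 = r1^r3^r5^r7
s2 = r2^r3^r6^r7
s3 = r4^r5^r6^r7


s1=0, s2=1, s3=0

Syndrome = 2 (error at position 2)


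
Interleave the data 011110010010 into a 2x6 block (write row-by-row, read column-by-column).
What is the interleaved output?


Matrix:
  011110
  010010
Read columns: 001110101100

001110101100


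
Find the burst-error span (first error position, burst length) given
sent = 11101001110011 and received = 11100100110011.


XOR: 00001101000000

Burst at position 4, length 4


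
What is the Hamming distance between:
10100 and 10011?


XOR: 00111
Count of 1s: 3

3


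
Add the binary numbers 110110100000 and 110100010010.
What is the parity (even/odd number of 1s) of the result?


110110100000 = 3488
110100010010 = 3346
Sum = 6834 = 1101010110010
1s count = 7

odd parity (7 ones in 1101010110010)


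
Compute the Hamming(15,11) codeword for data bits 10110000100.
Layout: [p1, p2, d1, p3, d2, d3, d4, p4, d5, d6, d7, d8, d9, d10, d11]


Parity bits: p1=1, p2=1, p3=1, p4=1

111101110000100


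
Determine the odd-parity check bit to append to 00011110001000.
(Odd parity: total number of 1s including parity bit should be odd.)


Number of 1s in data: 5
Parity bit: 0

0


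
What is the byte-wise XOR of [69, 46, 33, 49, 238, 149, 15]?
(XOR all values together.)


XOR chain: 69 ^ 46 ^ 33 ^ 49 ^ 238 ^ 149 ^ 15 = 15

15


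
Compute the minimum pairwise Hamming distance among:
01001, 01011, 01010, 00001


Comparing all pairs, minimum distance: 1
Can detect 0 errors, correct 0 errors

1


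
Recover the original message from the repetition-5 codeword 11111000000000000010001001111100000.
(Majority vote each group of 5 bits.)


Groups: 11111, 00000, 00000, 00010, 00100, 11111, 00000
Majority votes: 1000010

1000010


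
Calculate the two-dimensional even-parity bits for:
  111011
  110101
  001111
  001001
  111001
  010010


Row parities: 100000
Column parities: 100011

Row P: 100000, Col P: 100011, Corner: 1


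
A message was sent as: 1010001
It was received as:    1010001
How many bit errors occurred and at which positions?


XOR: 0000000

0 errors (received matches sent)


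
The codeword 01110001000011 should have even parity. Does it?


Number of 1s: 6

Yes, parity is correct (6 ones)


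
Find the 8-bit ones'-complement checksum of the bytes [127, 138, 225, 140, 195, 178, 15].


Sum = 1018 mod 256 = 250
Complement = 5

5


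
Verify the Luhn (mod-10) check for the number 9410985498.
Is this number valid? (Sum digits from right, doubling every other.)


Luhn sum = 54
54 mod 10 = 4

Invalid (Luhn sum mod 10 = 4)


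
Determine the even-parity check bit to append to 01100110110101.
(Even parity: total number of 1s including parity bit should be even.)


Number of 1s in data: 8
Parity bit: 0

0


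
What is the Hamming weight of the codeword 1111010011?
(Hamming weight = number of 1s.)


Counting 1s in 1111010011

7


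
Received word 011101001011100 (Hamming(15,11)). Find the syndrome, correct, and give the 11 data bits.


Syndrome = 0: no error detected

Data: 10101011100 (no errors)


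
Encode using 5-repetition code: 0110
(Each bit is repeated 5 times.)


Each bit -> 5 copies

00000111111111100000


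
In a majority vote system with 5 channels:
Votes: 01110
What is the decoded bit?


Ones: 3 out of 5
Threshold: 3

1 (3/5 voted 1)


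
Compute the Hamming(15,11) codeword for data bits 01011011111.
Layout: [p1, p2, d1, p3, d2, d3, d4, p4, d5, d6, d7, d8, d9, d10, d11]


Parity bits: p1=0, p2=0, p3=0, p4=0

000010101011111


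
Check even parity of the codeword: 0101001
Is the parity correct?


Number of 1s: 3

No, parity error (3 ones)


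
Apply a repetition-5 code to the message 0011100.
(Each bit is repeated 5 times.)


Each bit -> 5 copies

00000000001111111111111110000000000


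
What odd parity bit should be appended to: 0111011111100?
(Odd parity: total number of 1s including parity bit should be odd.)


Number of 1s in data: 9
Parity bit: 0

0


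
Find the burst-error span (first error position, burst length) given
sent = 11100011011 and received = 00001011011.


XOR: 11101000000

Burst at position 0, length 5


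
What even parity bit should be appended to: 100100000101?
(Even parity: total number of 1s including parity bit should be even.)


Number of 1s in data: 4
Parity bit: 0

0


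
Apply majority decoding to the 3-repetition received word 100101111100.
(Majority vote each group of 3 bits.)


Groups: 100, 101, 111, 100
Majority votes: 0110

0110


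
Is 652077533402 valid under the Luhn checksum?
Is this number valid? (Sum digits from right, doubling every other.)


Luhn sum = 40
40 mod 10 = 0

Valid (Luhn sum mod 10 = 0)


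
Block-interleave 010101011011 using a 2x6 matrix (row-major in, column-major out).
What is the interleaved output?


Matrix:
  010101
  011011
Read columns: 001101100111

001101100111


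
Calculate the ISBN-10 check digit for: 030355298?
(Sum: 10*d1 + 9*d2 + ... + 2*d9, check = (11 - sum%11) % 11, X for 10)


Weighted sum: 154
154 mod 11 = 0

Check digit: 0


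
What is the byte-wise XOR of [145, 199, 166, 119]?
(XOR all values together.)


XOR chain: 145 ^ 199 ^ 166 ^ 119 = 135

135


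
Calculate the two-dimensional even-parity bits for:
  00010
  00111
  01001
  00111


Row parities: 1101
Column parities: 01011

Row P: 1101, Col P: 01011, Corner: 1


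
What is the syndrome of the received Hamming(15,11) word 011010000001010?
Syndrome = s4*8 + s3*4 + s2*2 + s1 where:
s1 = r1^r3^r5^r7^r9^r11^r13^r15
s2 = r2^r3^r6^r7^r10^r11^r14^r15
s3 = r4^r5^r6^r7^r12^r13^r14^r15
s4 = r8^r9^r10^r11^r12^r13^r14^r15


s1=0, s2=1, s3=1, s4=0

Syndrome = 6 (error at position 6)
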